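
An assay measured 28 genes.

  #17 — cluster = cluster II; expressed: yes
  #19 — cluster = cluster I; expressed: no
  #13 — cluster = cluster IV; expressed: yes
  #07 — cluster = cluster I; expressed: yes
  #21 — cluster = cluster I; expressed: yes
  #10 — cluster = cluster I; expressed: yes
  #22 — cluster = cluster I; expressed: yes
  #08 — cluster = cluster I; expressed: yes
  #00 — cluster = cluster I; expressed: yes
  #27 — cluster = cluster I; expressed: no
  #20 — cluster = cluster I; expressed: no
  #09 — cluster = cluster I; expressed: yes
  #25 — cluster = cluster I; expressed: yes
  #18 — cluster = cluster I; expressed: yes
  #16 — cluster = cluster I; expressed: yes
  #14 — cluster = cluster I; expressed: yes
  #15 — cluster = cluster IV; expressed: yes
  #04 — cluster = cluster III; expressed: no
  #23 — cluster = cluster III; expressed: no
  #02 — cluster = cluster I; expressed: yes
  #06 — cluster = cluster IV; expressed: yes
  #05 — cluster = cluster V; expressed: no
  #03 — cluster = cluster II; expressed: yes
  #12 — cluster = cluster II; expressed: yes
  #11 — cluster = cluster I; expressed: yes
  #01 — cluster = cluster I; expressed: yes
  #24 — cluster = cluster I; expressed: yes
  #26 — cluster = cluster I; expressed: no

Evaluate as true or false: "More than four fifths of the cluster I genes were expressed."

'More than four fifths of the cluster I genes were expressed' holds iff |A ∩ B| / |A| > 4/5.
|A| = 19, |A ∩ B| = 15, |A ∖ B| = 4.
|A ∩ B|/|A| = 15/19, so the statement is false.

False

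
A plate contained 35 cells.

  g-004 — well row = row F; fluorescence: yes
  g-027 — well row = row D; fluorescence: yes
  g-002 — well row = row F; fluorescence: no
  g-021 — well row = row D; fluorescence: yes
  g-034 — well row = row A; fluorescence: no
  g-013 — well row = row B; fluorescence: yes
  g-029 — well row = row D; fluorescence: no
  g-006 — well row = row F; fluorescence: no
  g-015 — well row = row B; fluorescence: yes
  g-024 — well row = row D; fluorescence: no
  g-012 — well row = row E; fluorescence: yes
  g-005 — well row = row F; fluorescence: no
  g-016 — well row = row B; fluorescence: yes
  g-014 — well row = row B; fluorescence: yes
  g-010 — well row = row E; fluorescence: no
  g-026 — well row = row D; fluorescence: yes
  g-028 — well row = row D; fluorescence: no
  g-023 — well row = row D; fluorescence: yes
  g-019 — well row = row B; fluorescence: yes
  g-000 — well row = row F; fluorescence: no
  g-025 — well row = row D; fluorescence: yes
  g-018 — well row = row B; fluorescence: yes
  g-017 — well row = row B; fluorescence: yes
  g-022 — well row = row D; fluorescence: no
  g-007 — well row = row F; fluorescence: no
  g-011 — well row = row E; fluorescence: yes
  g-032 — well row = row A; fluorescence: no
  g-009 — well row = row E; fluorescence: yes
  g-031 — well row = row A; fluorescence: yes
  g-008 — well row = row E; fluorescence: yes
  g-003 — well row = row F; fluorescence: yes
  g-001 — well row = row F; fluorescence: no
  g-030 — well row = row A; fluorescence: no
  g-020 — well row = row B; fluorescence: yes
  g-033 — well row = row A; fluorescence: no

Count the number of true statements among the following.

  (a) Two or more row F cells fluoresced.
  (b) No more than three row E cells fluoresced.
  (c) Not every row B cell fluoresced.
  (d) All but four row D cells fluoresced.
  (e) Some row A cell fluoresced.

3

(a) row F: |A| = 8, |A ∩ B| = 2; needs |A ∩ B| ≥ 2 — true.
(b) row E: |A| = 5, |A ∩ B| = 4; needs |A ∩ B| ≤ 3 — false.
(c) row B: |A| = 8, |A ∩ B| = 8; needs A ⊄ B (|A ∖ B| ≥ 1) — false.
(d) row D: |A| = 9, |A ∩ B| = 5; needs |A ∖ B| = 4 — true.
(e) row A: |A| = 5, |A ∩ B| = 1; needs A ∩ B ≠ ∅ (|A ∩ B| ≥ 1) — true.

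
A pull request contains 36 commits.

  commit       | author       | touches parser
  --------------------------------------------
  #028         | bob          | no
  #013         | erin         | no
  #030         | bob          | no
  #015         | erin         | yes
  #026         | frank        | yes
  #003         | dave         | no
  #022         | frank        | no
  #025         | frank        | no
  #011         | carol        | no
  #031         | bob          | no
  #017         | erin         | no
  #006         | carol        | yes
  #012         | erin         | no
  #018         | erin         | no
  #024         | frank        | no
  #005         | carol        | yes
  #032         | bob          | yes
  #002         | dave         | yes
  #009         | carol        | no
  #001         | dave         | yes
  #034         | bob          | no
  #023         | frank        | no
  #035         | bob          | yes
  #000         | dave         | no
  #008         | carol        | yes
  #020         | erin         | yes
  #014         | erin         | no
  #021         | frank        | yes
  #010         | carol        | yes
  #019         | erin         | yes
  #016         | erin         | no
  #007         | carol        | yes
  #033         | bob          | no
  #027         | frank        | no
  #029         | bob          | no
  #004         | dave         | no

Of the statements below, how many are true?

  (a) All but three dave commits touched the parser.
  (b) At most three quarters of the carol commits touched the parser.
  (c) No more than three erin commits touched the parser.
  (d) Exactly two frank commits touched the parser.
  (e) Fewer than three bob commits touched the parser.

5

(a) dave: |A| = 5, |A ∩ B| = 2; needs |A ∖ B| = 3 — true.
(b) carol: |A| = 7, |A ∩ B| = 5; needs |A ∩ B| / |A| ≤ 3/4 — true.
(c) erin: |A| = 9, |A ∩ B| = 3; needs |A ∩ B| ≤ 3 — true.
(d) frank: |A| = 7, |A ∩ B| = 2; needs |A ∩ B| = 2 — true.
(e) bob: |A| = 8, |A ∩ B| = 2; needs |A ∩ B| < 3 — true.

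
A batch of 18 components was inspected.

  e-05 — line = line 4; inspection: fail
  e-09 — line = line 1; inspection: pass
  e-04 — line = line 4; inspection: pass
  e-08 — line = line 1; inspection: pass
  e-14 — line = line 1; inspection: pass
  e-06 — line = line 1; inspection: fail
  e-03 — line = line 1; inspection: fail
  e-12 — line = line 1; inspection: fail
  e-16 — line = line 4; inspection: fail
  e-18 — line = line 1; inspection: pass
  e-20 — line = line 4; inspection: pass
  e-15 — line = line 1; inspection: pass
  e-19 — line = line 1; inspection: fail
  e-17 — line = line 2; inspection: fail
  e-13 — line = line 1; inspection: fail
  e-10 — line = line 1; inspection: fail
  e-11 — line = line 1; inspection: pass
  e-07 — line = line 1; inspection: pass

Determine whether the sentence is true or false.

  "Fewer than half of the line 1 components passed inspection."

'Fewer than half of the line 1 components passed inspection' holds iff |A ∩ B| < |A ∖ B|.
A (the restrictor) = {e-09, e-08, e-14, e-06, e-03, e-12, e-18, e-15, e-19, e-13, e-10, e-11, e-07}, |A| = 13.
A ∩ B = {e-09, e-08, e-14, e-18, e-15, e-11, e-07}, so |A ∩ B| = 7.
A ∖ B = {e-06, e-03, e-12, e-19, e-13, e-10}, so |A ∖ B| = 6.
7 > 6, so the statement is false.

False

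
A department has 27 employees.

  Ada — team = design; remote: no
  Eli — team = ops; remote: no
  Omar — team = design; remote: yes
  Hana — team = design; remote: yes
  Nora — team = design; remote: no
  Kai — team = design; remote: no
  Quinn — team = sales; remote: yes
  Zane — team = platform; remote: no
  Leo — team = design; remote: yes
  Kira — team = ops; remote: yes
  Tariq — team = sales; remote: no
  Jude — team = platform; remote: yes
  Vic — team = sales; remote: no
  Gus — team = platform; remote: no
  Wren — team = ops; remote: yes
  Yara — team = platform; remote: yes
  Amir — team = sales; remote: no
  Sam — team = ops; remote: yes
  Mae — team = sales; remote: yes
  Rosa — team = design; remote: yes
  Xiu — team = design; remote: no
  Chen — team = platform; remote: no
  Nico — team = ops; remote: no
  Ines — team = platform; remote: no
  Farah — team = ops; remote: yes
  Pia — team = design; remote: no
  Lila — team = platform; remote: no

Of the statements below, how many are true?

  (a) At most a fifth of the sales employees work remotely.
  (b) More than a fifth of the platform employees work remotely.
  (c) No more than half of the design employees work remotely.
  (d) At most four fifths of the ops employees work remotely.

3

(a) sales: |A| = 5, |A ∩ B| = 2; needs |A ∩ B| / |A| ≤ 1/5 — false.
(b) platform: |A| = 7, |A ∩ B| = 2; needs |A ∩ B| / |A| > 1/5 — true.
(c) design: |A| = 9, |A ∩ B| = 4; needs |A ∩ B| ≤ |A ∖ B| — true.
(d) ops: |A| = 6, |A ∩ B| = 4; needs |A ∩ B| / |A| ≤ 4/5 — true.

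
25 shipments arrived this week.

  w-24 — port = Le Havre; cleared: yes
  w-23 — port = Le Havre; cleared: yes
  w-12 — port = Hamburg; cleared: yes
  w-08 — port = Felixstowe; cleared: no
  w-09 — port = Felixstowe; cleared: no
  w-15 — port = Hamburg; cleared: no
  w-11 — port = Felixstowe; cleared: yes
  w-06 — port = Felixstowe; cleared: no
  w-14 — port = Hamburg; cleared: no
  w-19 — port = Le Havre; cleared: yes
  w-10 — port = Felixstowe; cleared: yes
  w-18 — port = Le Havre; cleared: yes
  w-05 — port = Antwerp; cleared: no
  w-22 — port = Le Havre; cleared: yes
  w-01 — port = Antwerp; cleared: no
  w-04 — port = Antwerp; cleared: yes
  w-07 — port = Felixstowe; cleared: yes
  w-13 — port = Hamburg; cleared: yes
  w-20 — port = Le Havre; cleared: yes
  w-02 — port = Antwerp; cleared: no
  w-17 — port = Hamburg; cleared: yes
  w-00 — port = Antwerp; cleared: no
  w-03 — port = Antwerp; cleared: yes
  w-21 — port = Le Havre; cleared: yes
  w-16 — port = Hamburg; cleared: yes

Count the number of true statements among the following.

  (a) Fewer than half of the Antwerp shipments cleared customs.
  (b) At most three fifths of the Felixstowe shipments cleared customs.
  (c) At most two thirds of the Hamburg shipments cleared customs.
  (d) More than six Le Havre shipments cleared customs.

(a) Antwerp: |A| = 6, |A ∩ B| = 2; needs |A ∩ B| < |A ∖ B| — true.
(b) Felixstowe: |A| = 6, |A ∩ B| = 3; needs |A ∩ B| / |A| ≤ 3/5 — true.
(c) Hamburg: |A| = 6, |A ∩ B| = 4; needs |A ∩ B| / |A| ≤ 2/3 — true.
(d) Le Havre: |A| = 7, |A ∩ B| = 7; needs |A ∩ B| > 6 — true.

4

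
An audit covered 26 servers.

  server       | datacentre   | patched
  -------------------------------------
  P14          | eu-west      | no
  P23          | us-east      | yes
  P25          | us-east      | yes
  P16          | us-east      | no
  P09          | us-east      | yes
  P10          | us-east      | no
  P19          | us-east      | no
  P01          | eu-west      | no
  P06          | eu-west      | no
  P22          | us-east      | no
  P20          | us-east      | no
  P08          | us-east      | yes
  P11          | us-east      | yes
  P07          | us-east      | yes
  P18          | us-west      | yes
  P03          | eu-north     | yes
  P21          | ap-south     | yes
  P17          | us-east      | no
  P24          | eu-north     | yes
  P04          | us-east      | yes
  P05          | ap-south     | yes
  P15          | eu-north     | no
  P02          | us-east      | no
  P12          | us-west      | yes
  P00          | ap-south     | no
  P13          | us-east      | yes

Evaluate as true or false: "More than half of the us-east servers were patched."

True

The determiner here denotes the relation: |A ∩ B| > |A ∖ B|.
|A| = 15, |A ∩ B| = 8, |A ∖ B| = 7.
8 > 7, so the statement is true.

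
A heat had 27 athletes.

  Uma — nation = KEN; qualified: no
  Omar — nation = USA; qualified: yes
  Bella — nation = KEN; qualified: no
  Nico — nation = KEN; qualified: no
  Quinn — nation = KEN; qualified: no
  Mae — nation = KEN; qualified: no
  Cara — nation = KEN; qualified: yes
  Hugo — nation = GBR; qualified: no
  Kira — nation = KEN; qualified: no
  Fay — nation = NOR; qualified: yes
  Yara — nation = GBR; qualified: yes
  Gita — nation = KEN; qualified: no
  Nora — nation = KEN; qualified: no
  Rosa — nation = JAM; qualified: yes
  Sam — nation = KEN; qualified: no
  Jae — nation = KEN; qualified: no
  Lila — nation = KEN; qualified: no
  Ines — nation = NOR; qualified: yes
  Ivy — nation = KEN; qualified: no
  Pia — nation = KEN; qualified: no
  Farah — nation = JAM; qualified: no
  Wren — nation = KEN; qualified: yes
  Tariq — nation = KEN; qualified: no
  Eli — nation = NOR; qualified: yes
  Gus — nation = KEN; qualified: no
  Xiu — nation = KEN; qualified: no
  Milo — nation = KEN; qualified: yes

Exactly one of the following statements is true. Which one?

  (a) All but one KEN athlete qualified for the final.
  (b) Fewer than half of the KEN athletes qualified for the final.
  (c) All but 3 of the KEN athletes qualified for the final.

(b)

|A| = 19, |A ∩ B| = 3, |A ∖ B| = 16.
(a) requires |A ∖ B| = 1: false.
(b) requires |A ∩ B| < |A ∖ B|: true.
(c) requires |A ∖ B| = 3: false.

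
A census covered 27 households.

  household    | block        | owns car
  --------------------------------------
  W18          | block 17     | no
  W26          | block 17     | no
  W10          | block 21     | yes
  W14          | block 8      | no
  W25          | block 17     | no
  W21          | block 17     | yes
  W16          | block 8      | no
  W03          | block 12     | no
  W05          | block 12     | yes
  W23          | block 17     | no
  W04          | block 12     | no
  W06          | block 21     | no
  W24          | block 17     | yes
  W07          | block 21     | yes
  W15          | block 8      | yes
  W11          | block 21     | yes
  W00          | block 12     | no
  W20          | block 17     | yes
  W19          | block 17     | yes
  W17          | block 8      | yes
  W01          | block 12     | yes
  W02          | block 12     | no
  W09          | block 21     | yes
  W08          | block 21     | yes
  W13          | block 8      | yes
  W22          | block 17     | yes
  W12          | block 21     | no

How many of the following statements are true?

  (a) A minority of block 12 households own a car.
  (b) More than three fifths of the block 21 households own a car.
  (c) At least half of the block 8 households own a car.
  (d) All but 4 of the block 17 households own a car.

(a) block 12: |A| = 6, |A ∩ B| = 2; needs |A ∩ B| < |A ∖ B| — true.
(b) block 21: |A| = 7, |A ∩ B| = 5; needs |A ∩ B| / |A| > 3/5 — true.
(c) block 8: |A| = 5, |A ∩ B| = 3; needs |A ∩ B| ≥ |A ∖ B| — true.
(d) block 17: |A| = 9, |A ∩ B| = 5; needs |A ∖ B| = 4 — true.

4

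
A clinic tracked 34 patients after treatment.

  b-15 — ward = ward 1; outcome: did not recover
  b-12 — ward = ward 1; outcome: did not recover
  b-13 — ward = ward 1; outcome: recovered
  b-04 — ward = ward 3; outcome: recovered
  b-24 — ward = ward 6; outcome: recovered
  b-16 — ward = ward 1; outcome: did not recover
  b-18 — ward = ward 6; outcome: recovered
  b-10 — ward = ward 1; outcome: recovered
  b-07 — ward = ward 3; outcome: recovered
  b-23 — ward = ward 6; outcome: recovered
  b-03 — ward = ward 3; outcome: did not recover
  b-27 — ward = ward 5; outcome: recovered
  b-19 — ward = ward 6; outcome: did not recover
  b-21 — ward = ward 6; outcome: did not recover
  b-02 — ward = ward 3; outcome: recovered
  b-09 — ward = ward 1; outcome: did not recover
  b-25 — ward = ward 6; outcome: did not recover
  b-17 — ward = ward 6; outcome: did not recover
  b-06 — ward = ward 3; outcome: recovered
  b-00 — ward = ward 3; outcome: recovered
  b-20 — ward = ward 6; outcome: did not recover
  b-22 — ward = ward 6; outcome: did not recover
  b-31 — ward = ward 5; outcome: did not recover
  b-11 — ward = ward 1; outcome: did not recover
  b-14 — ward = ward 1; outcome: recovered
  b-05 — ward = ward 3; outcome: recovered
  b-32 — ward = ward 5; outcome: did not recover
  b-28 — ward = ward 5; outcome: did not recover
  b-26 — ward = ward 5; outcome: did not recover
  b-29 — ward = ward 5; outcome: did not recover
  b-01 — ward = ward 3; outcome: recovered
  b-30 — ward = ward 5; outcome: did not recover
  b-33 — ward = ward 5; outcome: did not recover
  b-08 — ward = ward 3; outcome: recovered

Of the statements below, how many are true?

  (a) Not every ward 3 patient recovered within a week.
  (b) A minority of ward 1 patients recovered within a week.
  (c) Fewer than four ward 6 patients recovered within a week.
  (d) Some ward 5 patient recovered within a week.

4

(a) ward 3: |A| = 9, |A ∩ B| = 8; needs A ⊄ B (|A ∖ B| ≥ 1) — true.
(b) ward 1: |A| = 8, |A ∩ B| = 3; needs |A ∩ B| < |A ∖ B| — true.
(c) ward 6: |A| = 9, |A ∩ B| = 3; needs |A ∩ B| < 4 — true.
(d) ward 5: |A| = 8, |A ∩ B| = 1; needs A ∩ B ≠ ∅ (|A ∩ B| ≥ 1) — true.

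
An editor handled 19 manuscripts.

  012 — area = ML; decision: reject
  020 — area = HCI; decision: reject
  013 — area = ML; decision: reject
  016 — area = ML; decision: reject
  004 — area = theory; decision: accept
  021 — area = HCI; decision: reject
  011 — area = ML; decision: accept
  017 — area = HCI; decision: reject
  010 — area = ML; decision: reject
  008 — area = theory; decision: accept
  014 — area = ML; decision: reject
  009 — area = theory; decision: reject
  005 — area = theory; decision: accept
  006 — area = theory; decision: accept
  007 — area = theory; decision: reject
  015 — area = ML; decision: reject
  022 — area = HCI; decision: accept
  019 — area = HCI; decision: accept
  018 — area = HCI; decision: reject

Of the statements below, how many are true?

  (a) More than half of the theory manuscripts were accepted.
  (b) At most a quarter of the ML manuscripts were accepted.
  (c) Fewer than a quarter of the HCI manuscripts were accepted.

2

(a) theory: |A| = 6, |A ∩ B| = 4; needs |A ∩ B| > |A ∖ B| — true.
(b) ML: |A| = 7, |A ∩ B| = 1; needs |A ∩ B| / |A| ≤ 1/4 — true.
(c) HCI: |A| = 6, |A ∩ B| = 2; needs |A ∩ B| / |A| < 1/4 — false.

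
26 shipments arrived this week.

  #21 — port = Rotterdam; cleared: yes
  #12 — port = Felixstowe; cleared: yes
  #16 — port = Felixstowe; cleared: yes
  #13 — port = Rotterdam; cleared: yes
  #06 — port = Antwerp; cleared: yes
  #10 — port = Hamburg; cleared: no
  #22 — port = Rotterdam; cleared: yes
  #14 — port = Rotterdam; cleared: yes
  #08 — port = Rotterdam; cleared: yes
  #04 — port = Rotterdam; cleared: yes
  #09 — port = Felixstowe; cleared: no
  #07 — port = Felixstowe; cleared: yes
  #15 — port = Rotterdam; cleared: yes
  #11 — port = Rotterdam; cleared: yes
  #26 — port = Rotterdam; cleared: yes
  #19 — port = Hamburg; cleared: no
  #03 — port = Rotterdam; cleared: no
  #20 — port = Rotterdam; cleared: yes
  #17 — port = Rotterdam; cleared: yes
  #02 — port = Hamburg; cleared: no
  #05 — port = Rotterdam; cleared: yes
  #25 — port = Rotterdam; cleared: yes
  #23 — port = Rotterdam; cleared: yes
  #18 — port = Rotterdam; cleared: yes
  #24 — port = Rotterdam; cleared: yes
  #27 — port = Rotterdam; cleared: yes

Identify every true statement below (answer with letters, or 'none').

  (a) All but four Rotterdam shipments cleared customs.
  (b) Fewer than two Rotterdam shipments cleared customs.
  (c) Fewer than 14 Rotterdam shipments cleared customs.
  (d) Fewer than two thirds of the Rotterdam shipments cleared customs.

none

|A| = 18, |A ∩ B| = 17, |A ∖ B| = 1.
(a) |A ∖ B| = 4: fails.
(b) |A ∩ B| < 2: fails.
(c) |A ∩ B| < 14: fails.
(d) |A ∩ B| / |A| < 2/3: fails.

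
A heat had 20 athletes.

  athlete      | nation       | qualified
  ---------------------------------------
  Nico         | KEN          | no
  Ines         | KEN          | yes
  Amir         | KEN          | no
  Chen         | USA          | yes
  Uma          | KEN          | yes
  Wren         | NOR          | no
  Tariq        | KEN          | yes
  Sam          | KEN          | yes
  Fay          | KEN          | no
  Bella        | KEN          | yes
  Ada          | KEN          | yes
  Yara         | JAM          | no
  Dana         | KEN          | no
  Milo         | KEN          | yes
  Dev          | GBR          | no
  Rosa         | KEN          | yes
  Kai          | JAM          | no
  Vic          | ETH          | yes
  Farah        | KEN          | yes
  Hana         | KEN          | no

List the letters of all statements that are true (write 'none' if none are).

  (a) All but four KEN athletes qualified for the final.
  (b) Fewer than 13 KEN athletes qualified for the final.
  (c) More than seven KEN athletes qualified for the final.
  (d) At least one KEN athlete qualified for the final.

(b), (c), (d)

|A| = 14, |A ∩ B| = 9, |A ∖ B| = 5.
(a) |A ∖ B| = 4: fails.
(b) |A ∩ B| < 13: holds.
(c) |A ∩ B| > 7: holds.
(d) A ∩ B ≠ ∅ (|A ∩ B| ≥ 1): holds.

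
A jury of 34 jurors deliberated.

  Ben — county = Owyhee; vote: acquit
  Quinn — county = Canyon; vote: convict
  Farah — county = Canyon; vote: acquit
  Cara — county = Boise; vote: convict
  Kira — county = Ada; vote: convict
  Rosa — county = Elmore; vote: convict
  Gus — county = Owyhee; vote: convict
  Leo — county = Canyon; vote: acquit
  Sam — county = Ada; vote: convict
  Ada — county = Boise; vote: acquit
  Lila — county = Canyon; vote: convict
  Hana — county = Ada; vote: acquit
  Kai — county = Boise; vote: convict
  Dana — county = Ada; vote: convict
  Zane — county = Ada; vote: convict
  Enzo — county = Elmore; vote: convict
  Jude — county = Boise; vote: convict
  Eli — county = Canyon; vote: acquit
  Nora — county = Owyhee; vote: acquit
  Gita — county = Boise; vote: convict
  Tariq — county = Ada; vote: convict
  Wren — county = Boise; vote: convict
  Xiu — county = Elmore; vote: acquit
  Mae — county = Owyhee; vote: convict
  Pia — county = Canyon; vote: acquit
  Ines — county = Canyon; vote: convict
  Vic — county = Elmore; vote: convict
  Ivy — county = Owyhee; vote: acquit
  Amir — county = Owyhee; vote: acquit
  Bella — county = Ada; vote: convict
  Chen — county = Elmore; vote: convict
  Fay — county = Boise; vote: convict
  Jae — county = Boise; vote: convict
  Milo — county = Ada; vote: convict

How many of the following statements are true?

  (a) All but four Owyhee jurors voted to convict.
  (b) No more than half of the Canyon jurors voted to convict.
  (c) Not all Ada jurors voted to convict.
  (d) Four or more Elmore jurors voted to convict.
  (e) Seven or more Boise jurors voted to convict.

(a) Owyhee: |A| = 6, |A ∩ B| = 2; needs |A ∖ B| = 4 — true.
(b) Canyon: |A| = 7, |A ∩ B| = 3; needs |A ∩ B| ≤ |A ∖ B| — true.
(c) Ada: |A| = 8, |A ∩ B| = 7; needs A ⊄ B (|A ∖ B| ≥ 1) — true.
(d) Elmore: |A| = 5, |A ∩ B| = 4; needs |A ∩ B| ≥ 4 — true.
(e) Boise: |A| = 8, |A ∩ B| = 7; needs |A ∩ B| ≥ 7 — true.

5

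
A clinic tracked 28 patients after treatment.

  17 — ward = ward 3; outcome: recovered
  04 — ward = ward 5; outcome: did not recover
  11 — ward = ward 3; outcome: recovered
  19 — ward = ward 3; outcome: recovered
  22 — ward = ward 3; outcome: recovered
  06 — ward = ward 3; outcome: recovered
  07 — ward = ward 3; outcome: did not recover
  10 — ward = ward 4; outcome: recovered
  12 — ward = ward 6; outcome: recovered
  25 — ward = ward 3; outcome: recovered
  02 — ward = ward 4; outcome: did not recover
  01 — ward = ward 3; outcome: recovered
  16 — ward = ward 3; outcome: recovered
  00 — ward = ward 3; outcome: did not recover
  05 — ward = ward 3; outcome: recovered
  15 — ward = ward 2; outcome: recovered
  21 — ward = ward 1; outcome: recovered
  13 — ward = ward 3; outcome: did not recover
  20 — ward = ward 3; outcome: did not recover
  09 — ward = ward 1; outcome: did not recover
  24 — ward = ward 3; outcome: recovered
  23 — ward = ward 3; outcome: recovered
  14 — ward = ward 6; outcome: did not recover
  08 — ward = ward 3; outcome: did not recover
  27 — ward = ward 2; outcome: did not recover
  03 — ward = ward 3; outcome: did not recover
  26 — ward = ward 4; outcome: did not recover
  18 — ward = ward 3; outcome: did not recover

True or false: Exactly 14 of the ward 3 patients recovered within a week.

'Exactly 14 of the ward 3 patients recovered within a week' holds iff |A ∩ B| = 14.
|A| = 18, |A ∩ B| = 11, |A ∖ B| = 7.
|A ∩ B| = 11, so the statement is false.

False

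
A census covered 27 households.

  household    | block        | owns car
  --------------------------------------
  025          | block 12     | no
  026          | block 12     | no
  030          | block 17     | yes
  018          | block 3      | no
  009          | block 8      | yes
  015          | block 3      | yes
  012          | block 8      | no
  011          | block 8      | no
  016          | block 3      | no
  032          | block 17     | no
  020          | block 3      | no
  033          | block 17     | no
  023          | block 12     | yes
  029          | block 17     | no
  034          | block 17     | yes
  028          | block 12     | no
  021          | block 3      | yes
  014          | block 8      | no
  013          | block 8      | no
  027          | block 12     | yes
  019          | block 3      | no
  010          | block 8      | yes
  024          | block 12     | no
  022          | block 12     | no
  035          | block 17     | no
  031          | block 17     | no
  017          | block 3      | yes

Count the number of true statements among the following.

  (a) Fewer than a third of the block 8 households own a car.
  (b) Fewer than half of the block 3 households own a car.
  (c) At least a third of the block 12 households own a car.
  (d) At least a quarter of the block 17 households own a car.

2

(a) block 8: |A| = 6, |A ∩ B| = 2; needs |A ∩ B| / |A| < 1/3 — false.
(b) block 3: |A| = 7, |A ∩ B| = 3; needs |A ∩ B| < |A ∖ B| — true.
(c) block 12: |A| = 7, |A ∩ B| = 2; needs |A ∩ B| / |A| ≥ 1/3 — false.
(d) block 17: |A| = 7, |A ∩ B| = 2; needs |A ∩ B| / |A| ≥ 1/4 — true.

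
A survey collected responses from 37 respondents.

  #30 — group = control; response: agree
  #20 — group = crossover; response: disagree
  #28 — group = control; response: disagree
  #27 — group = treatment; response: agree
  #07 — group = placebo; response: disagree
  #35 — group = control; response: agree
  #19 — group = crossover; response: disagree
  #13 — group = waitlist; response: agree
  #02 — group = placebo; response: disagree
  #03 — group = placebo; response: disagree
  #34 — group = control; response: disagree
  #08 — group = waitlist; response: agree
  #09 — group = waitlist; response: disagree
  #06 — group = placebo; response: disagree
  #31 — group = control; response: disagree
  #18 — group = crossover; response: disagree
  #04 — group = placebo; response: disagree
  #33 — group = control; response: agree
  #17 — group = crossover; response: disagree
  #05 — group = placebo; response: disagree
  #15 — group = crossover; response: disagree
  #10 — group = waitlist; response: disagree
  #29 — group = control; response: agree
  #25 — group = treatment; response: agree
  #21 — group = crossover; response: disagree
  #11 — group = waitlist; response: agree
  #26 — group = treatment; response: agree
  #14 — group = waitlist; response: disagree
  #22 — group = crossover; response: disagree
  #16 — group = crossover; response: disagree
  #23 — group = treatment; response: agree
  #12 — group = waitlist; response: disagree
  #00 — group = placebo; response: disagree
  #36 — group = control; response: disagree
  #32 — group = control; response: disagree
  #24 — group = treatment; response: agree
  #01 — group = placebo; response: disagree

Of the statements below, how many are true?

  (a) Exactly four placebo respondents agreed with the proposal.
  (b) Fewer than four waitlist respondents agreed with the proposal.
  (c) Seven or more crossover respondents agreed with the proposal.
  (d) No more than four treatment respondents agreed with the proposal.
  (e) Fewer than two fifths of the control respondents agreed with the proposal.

1

(a) placebo: |A| = 8, |A ∩ B| = 0; needs |A ∩ B| = 4 — false.
(b) waitlist: |A| = 7, |A ∩ B| = 3; needs |A ∩ B| < 4 — true.
(c) crossover: |A| = 8, |A ∩ B| = 0; needs |A ∩ B| ≥ 7 — false.
(d) treatment: |A| = 5, |A ∩ B| = 5; needs |A ∩ B| ≤ 4 — false.
(e) control: |A| = 9, |A ∩ B| = 4; needs |A ∩ B| / |A| < 2/5 — false.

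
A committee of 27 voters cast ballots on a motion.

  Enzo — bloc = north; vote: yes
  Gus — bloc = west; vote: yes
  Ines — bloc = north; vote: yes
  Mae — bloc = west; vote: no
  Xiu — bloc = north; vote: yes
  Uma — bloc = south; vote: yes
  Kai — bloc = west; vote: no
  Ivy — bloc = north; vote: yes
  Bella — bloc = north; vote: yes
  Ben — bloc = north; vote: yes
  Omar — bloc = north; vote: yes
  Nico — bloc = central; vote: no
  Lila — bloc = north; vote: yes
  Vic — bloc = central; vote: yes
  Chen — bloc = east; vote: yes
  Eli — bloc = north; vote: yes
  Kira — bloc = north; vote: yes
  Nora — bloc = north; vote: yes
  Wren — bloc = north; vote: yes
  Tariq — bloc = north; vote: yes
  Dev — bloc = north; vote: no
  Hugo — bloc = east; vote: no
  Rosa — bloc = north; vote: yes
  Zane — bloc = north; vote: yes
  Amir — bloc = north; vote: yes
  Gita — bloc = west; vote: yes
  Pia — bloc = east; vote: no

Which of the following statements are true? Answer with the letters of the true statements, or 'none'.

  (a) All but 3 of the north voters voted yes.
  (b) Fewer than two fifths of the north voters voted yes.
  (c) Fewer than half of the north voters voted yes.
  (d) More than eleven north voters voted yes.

(d)

|A| = 17, |A ∩ B| = 16, |A ∖ B| = 1.
(a) |A ∖ B| = 3: fails.
(b) |A ∩ B| / |A| < 2/5: fails.
(c) |A ∩ B| < |A ∖ B|: fails.
(d) |A ∩ B| > 11: holds.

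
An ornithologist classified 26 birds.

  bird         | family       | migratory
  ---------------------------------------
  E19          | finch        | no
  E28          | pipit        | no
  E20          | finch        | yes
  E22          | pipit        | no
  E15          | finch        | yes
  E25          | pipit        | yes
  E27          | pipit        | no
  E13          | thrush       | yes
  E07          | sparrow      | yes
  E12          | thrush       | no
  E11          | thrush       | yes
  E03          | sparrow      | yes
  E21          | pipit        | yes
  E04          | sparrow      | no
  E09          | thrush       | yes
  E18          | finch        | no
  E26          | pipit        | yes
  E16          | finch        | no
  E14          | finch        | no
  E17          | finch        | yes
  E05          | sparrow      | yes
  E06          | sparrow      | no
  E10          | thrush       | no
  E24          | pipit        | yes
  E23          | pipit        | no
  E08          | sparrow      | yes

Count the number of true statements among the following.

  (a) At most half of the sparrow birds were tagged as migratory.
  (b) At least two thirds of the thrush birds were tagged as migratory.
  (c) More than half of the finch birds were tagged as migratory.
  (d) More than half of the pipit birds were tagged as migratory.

(a) sparrow: |A| = 6, |A ∩ B| = 4; needs |A ∩ B| ≤ |A ∖ B| — false.
(b) thrush: |A| = 5, |A ∩ B| = 3; needs |A ∩ B| / |A| ≥ 2/3 — false.
(c) finch: |A| = 7, |A ∩ B| = 3; needs |A ∩ B| > |A ∖ B| — false.
(d) pipit: |A| = 8, |A ∩ B| = 4; needs |A ∩ B| > |A ∖ B| — false.

0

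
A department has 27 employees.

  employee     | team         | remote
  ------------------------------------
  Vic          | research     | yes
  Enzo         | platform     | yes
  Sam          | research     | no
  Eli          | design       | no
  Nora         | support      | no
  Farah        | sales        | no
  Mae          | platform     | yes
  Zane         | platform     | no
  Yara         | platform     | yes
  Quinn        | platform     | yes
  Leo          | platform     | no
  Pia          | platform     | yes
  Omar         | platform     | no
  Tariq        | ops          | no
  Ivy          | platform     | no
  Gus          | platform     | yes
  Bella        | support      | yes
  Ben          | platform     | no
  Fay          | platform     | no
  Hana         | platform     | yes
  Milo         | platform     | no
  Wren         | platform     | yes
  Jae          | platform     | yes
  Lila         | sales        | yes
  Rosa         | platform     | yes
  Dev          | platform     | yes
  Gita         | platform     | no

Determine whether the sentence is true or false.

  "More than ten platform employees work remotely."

Truth condition: |A ∩ B| > 10.
|A| = 19, |A ∩ B| = 11, |A ∖ B| = 8.
|A ∩ B| = 11, so the statement is true.

True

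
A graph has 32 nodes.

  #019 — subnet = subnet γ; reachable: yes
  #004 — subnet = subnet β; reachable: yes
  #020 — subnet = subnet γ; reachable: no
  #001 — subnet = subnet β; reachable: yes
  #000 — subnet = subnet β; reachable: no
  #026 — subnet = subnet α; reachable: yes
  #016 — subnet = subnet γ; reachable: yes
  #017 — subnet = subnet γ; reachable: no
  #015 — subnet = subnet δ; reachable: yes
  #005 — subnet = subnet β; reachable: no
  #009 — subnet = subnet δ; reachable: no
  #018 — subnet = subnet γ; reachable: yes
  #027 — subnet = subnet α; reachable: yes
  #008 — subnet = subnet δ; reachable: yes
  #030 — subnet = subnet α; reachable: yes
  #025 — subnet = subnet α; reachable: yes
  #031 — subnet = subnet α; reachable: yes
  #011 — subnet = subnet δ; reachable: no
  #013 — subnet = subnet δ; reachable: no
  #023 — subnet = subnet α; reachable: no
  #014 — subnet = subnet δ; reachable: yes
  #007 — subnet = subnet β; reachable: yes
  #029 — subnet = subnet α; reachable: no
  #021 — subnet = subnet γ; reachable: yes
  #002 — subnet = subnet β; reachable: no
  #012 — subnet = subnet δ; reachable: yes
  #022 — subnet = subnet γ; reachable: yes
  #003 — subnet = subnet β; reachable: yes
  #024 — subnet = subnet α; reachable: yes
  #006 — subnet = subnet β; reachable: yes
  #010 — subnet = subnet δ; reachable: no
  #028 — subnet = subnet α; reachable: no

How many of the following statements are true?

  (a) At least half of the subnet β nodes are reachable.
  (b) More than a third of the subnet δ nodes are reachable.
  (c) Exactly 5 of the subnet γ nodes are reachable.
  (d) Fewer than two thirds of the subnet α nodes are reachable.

3

(a) subnet β: |A| = 8, |A ∩ B| = 5; needs |A ∩ B| ≥ |A ∖ B| — true.
(b) subnet δ: |A| = 8, |A ∩ B| = 4; needs |A ∩ B| / |A| > 1/3 — true.
(c) subnet γ: |A| = 7, |A ∩ B| = 5; needs |A ∩ B| = 5 — true.
(d) subnet α: |A| = 9, |A ∩ B| = 6; needs |A ∩ B| / |A| < 2/3 — false.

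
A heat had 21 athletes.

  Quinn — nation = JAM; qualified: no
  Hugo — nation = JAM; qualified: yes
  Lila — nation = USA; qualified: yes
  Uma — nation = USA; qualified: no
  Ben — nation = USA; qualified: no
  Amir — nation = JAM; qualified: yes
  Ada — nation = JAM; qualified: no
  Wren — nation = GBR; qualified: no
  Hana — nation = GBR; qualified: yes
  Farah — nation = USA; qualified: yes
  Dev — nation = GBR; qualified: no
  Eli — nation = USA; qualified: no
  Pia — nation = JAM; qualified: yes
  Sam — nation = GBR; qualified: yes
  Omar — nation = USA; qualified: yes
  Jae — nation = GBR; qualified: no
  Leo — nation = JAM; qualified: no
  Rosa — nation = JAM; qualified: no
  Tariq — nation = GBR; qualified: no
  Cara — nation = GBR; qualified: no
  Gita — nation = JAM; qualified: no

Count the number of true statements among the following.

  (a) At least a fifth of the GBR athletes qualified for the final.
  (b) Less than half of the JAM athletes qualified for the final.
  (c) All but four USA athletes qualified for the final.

(a) GBR: |A| = 7, |A ∩ B| = 2; needs |A ∩ B| / |A| ≥ 1/5 — true.
(b) JAM: |A| = 8, |A ∩ B| = 3; needs |A ∩ B| < |A ∖ B| — true.
(c) USA: |A| = 6, |A ∩ B| = 3; needs |A ∖ B| = 4 — false.

2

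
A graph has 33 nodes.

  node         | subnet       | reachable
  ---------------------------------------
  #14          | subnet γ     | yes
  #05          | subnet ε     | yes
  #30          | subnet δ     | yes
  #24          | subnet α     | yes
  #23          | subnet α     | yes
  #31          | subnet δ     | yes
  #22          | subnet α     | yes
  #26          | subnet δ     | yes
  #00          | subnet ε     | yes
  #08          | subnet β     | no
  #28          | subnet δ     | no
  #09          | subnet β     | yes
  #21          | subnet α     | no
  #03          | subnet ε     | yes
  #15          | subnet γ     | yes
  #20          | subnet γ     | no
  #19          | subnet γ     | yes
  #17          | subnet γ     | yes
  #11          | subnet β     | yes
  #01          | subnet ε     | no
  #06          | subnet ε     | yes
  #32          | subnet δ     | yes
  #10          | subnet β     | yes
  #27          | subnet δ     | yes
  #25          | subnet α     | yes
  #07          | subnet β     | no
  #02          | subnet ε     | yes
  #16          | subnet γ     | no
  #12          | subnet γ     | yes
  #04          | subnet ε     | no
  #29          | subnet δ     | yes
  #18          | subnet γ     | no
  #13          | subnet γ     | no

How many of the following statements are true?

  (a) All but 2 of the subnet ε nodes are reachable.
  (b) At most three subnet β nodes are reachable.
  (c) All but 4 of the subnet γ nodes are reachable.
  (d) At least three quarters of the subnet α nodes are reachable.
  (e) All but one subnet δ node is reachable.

(a) subnet ε: |A| = 7, |A ∩ B| = 5; needs |A ∖ B| = 2 — true.
(b) subnet β: |A| = 5, |A ∩ B| = 3; needs |A ∩ B| ≤ 3 — true.
(c) subnet γ: |A| = 9, |A ∩ B| = 5; needs |A ∖ B| = 4 — true.
(d) subnet α: |A| = 5, |A ∩ B| = 4; needs |A ∩ B| / |A| ≥ 3/4 — true.
(e) subnet δ: |A| = 7, |A ∩ B| = 6; needs |A ∖ B| = 1 — true.

5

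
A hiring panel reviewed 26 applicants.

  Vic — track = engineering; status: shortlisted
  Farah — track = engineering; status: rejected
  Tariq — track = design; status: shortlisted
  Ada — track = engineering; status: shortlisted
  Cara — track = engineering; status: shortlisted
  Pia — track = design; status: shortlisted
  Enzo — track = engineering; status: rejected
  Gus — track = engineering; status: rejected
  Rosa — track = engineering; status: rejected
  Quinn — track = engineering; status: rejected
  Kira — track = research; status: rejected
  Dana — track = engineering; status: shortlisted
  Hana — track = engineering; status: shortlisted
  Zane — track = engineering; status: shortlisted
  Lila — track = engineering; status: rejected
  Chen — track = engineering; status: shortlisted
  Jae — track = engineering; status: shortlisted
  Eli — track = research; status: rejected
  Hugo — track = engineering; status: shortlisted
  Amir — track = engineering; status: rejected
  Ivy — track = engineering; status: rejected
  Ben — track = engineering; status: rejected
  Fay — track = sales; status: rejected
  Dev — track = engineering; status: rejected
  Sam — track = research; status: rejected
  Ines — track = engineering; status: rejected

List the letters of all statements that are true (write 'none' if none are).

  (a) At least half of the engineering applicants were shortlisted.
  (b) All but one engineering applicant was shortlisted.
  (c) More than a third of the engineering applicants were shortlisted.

(c)

|A| = 20, |A ∩ B| = 9, |A ∖ B| = 11.
(a) |A ∩ B| ≥ |A ∖ B|: fails.
(b) |A ∖ B| = 1: fails.
(c) |A ∩ B| / |A| > 1/3: holds.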